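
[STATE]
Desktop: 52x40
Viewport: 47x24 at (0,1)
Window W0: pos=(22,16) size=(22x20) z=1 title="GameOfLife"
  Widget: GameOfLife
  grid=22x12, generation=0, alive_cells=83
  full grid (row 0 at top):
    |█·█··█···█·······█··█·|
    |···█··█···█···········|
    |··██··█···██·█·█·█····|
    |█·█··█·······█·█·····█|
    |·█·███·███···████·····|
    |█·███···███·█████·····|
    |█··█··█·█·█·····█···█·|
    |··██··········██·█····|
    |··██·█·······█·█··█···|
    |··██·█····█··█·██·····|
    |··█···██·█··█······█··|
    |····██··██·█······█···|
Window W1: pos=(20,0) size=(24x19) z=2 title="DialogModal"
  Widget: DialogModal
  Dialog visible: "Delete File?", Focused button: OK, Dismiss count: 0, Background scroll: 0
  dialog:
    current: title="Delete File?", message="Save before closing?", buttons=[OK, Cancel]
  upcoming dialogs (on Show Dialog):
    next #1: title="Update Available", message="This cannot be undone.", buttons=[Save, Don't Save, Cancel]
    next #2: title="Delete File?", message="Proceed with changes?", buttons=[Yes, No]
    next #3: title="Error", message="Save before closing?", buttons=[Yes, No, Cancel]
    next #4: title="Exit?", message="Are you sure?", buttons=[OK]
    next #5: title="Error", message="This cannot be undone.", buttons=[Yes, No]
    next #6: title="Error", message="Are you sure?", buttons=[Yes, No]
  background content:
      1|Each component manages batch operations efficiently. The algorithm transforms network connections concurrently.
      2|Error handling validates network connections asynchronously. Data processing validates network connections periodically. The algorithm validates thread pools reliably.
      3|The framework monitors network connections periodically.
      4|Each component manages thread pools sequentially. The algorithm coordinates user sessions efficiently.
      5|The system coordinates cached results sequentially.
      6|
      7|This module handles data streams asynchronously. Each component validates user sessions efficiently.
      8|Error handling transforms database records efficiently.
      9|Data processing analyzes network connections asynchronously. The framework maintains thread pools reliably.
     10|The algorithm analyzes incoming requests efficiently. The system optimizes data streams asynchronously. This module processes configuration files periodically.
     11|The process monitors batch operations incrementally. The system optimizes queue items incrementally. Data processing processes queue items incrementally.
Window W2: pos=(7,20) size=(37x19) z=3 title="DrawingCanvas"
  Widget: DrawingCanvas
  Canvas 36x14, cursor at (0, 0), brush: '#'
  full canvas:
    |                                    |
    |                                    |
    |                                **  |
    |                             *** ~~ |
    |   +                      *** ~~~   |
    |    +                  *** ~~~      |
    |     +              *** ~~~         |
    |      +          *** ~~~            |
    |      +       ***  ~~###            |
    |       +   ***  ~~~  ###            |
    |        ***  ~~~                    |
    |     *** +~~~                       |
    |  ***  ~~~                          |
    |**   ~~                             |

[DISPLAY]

                    ┃ DialogModal          ┃   
                    ┠──────────────────────┨   
                    ┃Each component manages┃   
                    ┃Error handling validat┃   
                    ┃The framework monitors┃   
                    ┃Each component manages┃   
                    ┃The system coordinates┃   
                    ┃  ┌────────────────┐  ┃   
                    ┃Th│  Delete File?  │da┃   
                    ┃Er│Save before clos│fo┃   
                    ┃Da│ [OK]  Cancel   │yz┃   
                    ┃Th└────────────────┘es┃   
                    ┃The process monitors b┃   
                    ┃                      ┃   
                    ┃                      ┃   
                    ┃                      ┃   
                    ┃                      ┃   
                    ┗━━━━━━━━━━━━━━━━━━━━━━┛   
                      ┃Gen: 0              ┃   
       ┏━━━━━━━━━━━━━━━━━━━━━━━━━━━━━━━━━━━┓   
       ┃ DrawingCanvas                     ┃   
       ┠───────────────────────────────────┨   
       ┃+                                  ┃   
       ┃                                   ┃   


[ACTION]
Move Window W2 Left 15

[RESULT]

                    ┃ DialogModal          ┃   
                    ┠──────────────────────┨   
                    ┃Each component manages┃   
                    ┃Error handling validat┃   
                    ┃The framework monitors┃   
                    ┃Each component manages┃   
                    ┃The system coordinates┃   
                    ┃  ┌────────────────┐  ┃   
                    ┃Th│  Delete File?  │da┃   
                    ┃Er│Save before clos│fo┃   
                    ┃Da│ [OK]  Cancel   │yz┃   
                    ┃Th└────────────────┘es┃   
                    ┃The process monitors b┃   
                    ┃                      ┃   
                    ┃                      ┃   
                    ┃                      ┃   
                    ┃                      ┃   
                    ┗━━━━━━━━━━━━━━━━━━━━━━┛   
                      ┃Gen: 0              ┃   
┏━━━━━━━━━━━━━━━━━━━━━━━━━━━━━━━━━━━┓··█··█┃   
┃ DrawingCanvas                     ┃······┃   
┠───────────────────────────────────┨█·█···┃   
┃+                                  ┃█·····┃   
┃                                   ┃██····┃   


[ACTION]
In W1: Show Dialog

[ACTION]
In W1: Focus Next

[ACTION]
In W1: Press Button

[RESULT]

                    ┃ DialogModal          ┃   
                    ┠──────────────────────┨   
                    ┃Each component manages┃   
                    ┃Error handling validat┃   
                    ┃The framework monitors┃   
                    ┃Each component manages┃   
                    ┃The system coordinates┃   
                    ┃                      ┃   
                    ┃This module handles da┃   
                    ┃Error handling transfo┃   
                    ┃Data processing analyz┃   
                    ┃The algorithm analyzes┃   
                    ┃The process monitors b┃   
                    ┃                      ┃   
                    ┃                      ┃   
                    ┃                      ┃   
                    ┃                      ┃   
                    ┗━━━━━━━━━━━━━━━━━━━━━━┛   
                      ┃Gen: 0              ┃   
┏━━━━━━━━━━━━━━━━━━━━━━━━━━━━━━━━━━━┓··█··█┃   
┃ DrawingCanvas                     ┃······┃   
┠───────────────────────────────────┨█·█···┃   
┃+                                  ┃█·····┃   
┃                                   ┃██····┃   


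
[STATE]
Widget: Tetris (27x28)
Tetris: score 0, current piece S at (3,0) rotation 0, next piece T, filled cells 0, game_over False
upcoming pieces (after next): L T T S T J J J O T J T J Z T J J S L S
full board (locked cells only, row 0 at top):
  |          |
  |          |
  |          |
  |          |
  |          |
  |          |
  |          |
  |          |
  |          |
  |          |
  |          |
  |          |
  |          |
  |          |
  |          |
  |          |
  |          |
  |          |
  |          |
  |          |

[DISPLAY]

    ░░    │Next:           
   ░░     │ ▒              
          │▒▒▒             
          │                
          │                
          │                
          │Score:          
          │0               
          │                
          │                
          │                
          │                
          │                
          │                
          │                
          │                
          │                
          │                
          │                
          │                
          │                
          │                
          │                
          │                
          │                
          │                
          │                
          │                


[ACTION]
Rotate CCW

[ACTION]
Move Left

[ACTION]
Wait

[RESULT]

          │Next:           
  ░       │ ▒              
  ░░      │▒▒▒             
   ░      │                
          │                
          │                
          │Score:          
          │0               
          │                
          │                
          │                
          │                
          │                
          │                
          │                
          │                
          │                
          │                
          │                
          │                
          │                
          │                
          │                
          │                
          │                
          │                
          │                
          │                


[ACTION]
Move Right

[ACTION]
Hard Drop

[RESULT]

    ▒     │Next:           
   ▒▒▒    │  ▒             
          │▒▒▒             
          │                
          │                
          │                
          │Score:          
          │0               
          │                
          │                
          │                
          │                
          │                
          │                
          │                
          │                
          │                
   ░      │                
   ░░     │                
    ░     │                
          │                
          │                
          │                
          │                
          │                
          │                
          │                
          │                


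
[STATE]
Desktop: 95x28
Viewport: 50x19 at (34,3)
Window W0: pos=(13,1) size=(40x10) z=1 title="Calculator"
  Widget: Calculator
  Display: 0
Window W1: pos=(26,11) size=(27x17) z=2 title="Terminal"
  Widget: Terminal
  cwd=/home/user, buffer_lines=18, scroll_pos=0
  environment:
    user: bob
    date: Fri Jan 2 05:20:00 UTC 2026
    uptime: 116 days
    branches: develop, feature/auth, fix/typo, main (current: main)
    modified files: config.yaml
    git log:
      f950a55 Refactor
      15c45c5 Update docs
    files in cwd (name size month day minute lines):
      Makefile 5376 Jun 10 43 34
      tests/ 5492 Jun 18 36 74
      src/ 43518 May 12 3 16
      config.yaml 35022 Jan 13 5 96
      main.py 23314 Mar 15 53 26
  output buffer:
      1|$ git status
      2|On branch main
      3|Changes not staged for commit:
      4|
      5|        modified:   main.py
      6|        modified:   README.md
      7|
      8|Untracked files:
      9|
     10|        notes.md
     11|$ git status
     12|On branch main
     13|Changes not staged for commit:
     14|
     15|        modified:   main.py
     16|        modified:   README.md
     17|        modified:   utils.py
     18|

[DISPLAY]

──────────────────┨                               
                 0┃                               
                  ┃                               
                  ┃                               
                  ┃                               
                  ┃                               
                  ┃                               
━━━━━━━━━━━━━━━━━━┛                               
━━━━━━━━━━━━━━━━━━┓                               
al                ┃                               
──────────────────┨                               
tatus             ┃                               
ch main           ┃                               
 not staged for co┃                               
                  ┃                               
 modified:   main.┃                               
 modified:   READM┃                               
                  ┃                               
ed files:         ┃                               


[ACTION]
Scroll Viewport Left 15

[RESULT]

─────────────────────────────────┨                
                                0┃                
───┬───┬───┐                     ┃                
 8 │ 9 │ ÷ │                     ┃                
───┼───┼───┤                     ┃                
 5 │ 6 │ × │                     ┃                
───┴───┴───┘                     ┃                
━━━━━━━━━━━━━━━━━━━━━━━━━━━━━━━━━┛                
       ┏━━━━━━━━━━━━━━━━━━━━━━━━━┓                
       ┃ Terminal                ┃                
       ┠─────────────────────────┨                
       ┃$ git status             ┃                
       ┃On branch main           ┃                
       ┃Changes not staged for co┃                
       ┃                         ┃                
       ┃        modified:   main.┃                
       ┃        modified:   READM┃                
       ┃                         ┃                
       ┃Untracked files:         ┃                


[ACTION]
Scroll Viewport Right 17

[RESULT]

────────────────┨                                 
               0┃                                 
                ┃                                 
                ┃                                 
                ┃                                 
                ┃                                 
                ┃                                 
━━━━━━━━━━━━━━━━┛                                 
━━━━━━━━━━━━━━━━┓                                 
                ┃                                 
────────────────┨                                 
tus             ┃                                 
 main           ┃                                 
ot staged for co┃                                 
                ┃                                 
odified:   main.┃                                 
odified:   READM┃                                 
                ┃                                 
 files:         ┃                                 


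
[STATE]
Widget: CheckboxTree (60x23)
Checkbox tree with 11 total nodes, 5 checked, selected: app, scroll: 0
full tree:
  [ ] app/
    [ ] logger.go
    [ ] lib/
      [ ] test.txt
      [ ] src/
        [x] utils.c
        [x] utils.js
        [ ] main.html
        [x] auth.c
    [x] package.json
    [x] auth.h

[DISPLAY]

>[-] app/                                                   
   [ ] logger.go                                            
   [-] lib/                                                 
     [ ] test.txt                                           
     [-] src/                                               
       [x] utils.c                                          
       [x] utils.js                                         
       [ ] main.html                                        
       [x] auth.c                                           
   [x] package.json                                         
   [x] auth.h                                               
                                                            
                                                            
                                                            
                                                            
                                                            
                                                            
                                                            
                                                            
                                                            
                                                            
                                                            
                                                            


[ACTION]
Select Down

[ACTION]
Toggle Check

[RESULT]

 [-] app/                                                   
>  [x] logger.go                                            
   [-] lib/                                                 
     [ ] test.txt                                           
     [-] src/                                               
       [x] utils.c                                          
       [x] utils.js                                         
       [ ] main.html                                        
       [x] auth.c                                           
   [x] package.json                                         
   [x] auth.h                                               
                                                            
                                                            
                                                            
                                                            
                                                            
                                                            
                                                            
                                                            
                                                            
                                                            
                                                            
                                                            


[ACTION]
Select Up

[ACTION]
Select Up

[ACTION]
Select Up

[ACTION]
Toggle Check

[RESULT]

>[x] app/                                                   
   [x] logger.go                                            
   [x] lib/                                                 
     [x] test.txt                                           
     [x] src/                                               
       [x] utils.c                                          
       [x] utils.js                                         
       [x] main.html                                        
       [x] auth.c                                           
   [x] package.json                                         
   [x] auth.h                                               
                                                            
                                                            
                                                            
                                                            
                                                            
                                                            
                                                            
                                                            
                                                            
                                                            
                                                            
                                                            


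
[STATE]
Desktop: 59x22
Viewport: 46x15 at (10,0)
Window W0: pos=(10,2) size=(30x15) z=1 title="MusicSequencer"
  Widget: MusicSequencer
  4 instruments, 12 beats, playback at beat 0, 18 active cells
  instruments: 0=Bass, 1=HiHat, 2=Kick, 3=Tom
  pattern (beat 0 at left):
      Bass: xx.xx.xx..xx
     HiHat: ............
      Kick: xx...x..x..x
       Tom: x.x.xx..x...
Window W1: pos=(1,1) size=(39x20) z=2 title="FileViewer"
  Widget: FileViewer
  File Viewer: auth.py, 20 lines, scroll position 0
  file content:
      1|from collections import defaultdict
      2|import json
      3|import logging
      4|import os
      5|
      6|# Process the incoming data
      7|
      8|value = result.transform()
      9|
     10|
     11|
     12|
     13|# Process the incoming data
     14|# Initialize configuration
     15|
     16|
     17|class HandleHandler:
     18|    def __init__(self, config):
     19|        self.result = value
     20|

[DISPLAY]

                                              
━━━━━━━━━━━━━━━━━━━━━━━━━━━━━┓                
wer                          ┃                
─────────────────────────────┨                
lections import defaultdict ▲┃                
son                         █┃                
ogging                      ░┃                
s                           ░┃                
                            ░┃                
s the incoming data         ░┃                
                            ░┃                
result.transform()          ░┃                
                            ░┃                
                            ░┃                
                            ░┃                


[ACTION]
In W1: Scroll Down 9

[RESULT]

                                              
━━━━━━━━━━━━━━━━━━━━━━━━━━━━━┓                
wer                          ┃                
─────────────────────────────┨                
                            ▲┃                
s the incoming data         ░┃                
                            ░┃                
result.transform()          ░┃                
                            ░┃                
                            ░┃                
                            ░┃                
                            ░┃                
s the incoming data         ░┃                
lize configuration          ░┃                
                            ░┃                


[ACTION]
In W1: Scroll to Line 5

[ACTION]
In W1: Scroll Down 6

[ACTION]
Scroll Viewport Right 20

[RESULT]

                                              
━━━━━━━━━━━━━━━━━━━━━━━━━━┓                   
                          ┃                   
──────────────────────────┨                   
                         ▲┃                   
he incoming data         ░┃                   
                         ░┃                   
ult.transform()          ░┃                   
                         ░┃                   
                         ░┃                   
                         ░┃                   
                         ░┃                   
he incoming data         ░┃                   
e configuration          ░┃                   
                         ░┃                   


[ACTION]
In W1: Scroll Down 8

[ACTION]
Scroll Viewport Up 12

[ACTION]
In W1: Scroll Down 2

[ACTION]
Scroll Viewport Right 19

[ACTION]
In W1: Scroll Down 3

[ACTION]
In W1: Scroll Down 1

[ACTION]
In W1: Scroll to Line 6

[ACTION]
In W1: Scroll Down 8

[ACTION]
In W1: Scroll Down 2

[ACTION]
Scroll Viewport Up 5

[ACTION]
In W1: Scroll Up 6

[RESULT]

                                              
━━━━━━━━━━━━━━━━━━━━━━━━━━┓                   
                          ┃                   
──────────────────────────┨                   
tions import defaultdict ▲┃                   
                         █┃                   
ing                      ░┃                   
                         ░┃                   
                         ░┃                   
he incoming data         ░┃                   
                         ░┃                   
ult.transform()          ░┃                   
                         ░┃                   
                         ░┃                   
                         ░┃                   


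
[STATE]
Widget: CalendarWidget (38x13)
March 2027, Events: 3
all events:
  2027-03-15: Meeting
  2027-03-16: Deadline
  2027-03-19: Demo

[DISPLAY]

              March 2027              
Mo Tu We Th Fr Sa Su                  
 1  2  3  4  5  6  7                  
 8  9 10 11 12 13 14                  
15* 16* 17 18 19* 20 21               
22 23 24 25 26 27 28                  
29 30 31                              
                                      
                                      
                                      
                                      
                                      
                                      


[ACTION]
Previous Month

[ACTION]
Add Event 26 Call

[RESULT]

            February 2027             
Mo Tu We Th Fr Sa Su                  
 1  2  3  4  5  6  7                  
 8  9 10 11 12 13 14                  
15 16 17 18 19 20 21                  
22 23 24 25 26* 27 28                 
                                      
                                      
                                      
                                      
                                      
                                      
                                      


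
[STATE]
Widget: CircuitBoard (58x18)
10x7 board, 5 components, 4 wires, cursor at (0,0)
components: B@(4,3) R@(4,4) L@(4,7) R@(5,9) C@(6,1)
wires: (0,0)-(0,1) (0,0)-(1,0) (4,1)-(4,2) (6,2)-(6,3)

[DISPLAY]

   0 1 2 3 4 5 6 7 8 9                                    
0  [.]─ ·                                                 
    │                                                     
1   ·                                                     
                                                          
2                                                         
                                                          
3                                                         
                                                          
4       · ─ ·   B   R           L                         
                                                          
5                                       R                 
                                                          
6       C   · ─ ·                                         
Cursor: (0,0)                                             
                                                          
                                                          
                                                          


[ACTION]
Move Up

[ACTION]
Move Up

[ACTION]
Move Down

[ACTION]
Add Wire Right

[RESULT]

   0 1 2 3 4 5 6 7 8 9                                    
0   · ─ ·                                                 
    │                                                     
1  [.]─ ·                                                 
                                                          
2                                                         
                                                          
3                                                         
                                                          
4       · ─ ·   B   R           L                         
                                                          
5                                       R                 
                                                          
6       C   · ─ ·                                         
Cursor: (1,0)                                             
                                                          
                                                          
                                                          


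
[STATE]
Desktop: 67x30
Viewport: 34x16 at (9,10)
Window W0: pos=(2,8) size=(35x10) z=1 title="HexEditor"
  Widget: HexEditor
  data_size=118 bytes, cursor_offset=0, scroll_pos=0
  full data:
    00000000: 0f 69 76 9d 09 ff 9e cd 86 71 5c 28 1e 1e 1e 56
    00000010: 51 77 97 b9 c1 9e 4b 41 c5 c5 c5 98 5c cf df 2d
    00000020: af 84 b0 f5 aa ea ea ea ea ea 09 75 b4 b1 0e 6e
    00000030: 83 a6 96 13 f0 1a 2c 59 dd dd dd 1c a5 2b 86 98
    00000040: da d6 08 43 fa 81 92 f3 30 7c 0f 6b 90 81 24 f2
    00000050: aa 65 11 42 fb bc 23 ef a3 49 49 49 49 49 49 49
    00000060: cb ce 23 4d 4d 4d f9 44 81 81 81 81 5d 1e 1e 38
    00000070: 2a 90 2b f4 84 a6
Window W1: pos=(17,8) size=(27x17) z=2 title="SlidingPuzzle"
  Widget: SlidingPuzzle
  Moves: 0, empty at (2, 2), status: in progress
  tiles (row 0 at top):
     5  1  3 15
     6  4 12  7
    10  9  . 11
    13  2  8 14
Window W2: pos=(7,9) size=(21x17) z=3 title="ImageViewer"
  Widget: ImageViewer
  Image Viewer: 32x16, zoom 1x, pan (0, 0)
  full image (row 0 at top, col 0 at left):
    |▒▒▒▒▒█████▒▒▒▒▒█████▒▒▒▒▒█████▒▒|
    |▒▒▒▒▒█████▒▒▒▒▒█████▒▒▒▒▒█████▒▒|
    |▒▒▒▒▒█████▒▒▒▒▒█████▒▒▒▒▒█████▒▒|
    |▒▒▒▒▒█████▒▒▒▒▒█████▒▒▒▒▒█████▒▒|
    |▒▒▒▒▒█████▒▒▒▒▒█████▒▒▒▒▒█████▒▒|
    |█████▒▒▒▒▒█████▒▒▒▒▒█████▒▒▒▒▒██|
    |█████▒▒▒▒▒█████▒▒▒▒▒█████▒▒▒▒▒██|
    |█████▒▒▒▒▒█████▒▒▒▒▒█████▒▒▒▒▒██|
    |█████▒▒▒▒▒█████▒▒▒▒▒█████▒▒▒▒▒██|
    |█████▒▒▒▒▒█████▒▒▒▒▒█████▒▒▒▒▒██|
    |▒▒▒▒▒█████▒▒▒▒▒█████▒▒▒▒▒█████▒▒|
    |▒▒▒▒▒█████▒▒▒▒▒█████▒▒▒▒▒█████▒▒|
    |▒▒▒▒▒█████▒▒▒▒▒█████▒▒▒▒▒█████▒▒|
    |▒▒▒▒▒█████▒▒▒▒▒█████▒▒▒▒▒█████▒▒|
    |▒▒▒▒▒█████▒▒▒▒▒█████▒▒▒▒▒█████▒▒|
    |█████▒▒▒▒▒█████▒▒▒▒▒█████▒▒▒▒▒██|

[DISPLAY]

ImageViewer       ┃───────────────
──────────────────┨┬────┬────┐    
▒▒▒▒█████▒▒▒▒▒████┃│  3 │ 15 │    
▒▒▒▒█████▒▒▒▒▒████┃┼────┼────┤    
▒▒▒▒█████▒▒▒▒▒████┃│ 12 │  7 │    
▒▒▒▒█████▒▒▒▒▒████┃┼────┼────┤    
▒▒▒▒█████▒▒▒▒▒████┃│    │ 11 │    
████▒▒▒▒▒█████▒▒▒▒┃┼────┼────┤    
████▒▒▒▒▒█████▒▒▒▒┃│  8 │ 14 │    
████▒▒▒▒▒█████▒▒▒▒┃┴────┴────┘    
████▒▒▒▒▒█████▒▒▒▒┃               
████▒▒▒▒▒█████▒▒▒▒┃               
▒▒▒▒█████▒▒▒▒▒████┃               
▒▒▒▒█████▒▒▒▒▒████┃               
▒▒▒▒█████▒▒▒▒▒████┃━━━━━━━━━━━━━━━
━━━━━━━━━━━━━━━━━━┛               


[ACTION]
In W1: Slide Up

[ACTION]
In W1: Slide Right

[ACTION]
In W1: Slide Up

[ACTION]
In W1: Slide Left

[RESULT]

ImageViewer       ┃───────────────
──────────────────┨┬────┬────┐    
▒▒▒▒█████▒▒▒▒▒████┃│  3 │ 15 │    
▒▒▒▒█████▒▒▒▒▒████┃┼────┼────┤    
▒▒▒▒█████▒▒▒▒▒████┃│ 12 │  7 │    
▒▒▒▒█████▒▒▒▒▒████┃┼────┼────┤    
▒▒▒▒█████▒▒▒▒▒████┃│  8 │ 11 │    
████▒▒▒▒▒█████▒▒▒▒┃┼────┼────┤    
████▒▒▒▒▒█████▒▒▒▒┃│    │ 14 │    
████▒▒▒▒▒█████▒▒▒▒┃┴────┴────┘    
████▒▒▒▒▒█████▒▒▒▒┃               
████▒▒▒▒▒█████▒▒▒▒┃               
▒▒▒▒█████▒▒▒▒▒████┃               
▒▒▒▒█████▒▒▒▒▒████┃               
▒▒▒▒█████▒▒▒▒▒████┃━━━━━━━━━━━━━━━
━━━━━━━━━━━━━━━━━━┛               


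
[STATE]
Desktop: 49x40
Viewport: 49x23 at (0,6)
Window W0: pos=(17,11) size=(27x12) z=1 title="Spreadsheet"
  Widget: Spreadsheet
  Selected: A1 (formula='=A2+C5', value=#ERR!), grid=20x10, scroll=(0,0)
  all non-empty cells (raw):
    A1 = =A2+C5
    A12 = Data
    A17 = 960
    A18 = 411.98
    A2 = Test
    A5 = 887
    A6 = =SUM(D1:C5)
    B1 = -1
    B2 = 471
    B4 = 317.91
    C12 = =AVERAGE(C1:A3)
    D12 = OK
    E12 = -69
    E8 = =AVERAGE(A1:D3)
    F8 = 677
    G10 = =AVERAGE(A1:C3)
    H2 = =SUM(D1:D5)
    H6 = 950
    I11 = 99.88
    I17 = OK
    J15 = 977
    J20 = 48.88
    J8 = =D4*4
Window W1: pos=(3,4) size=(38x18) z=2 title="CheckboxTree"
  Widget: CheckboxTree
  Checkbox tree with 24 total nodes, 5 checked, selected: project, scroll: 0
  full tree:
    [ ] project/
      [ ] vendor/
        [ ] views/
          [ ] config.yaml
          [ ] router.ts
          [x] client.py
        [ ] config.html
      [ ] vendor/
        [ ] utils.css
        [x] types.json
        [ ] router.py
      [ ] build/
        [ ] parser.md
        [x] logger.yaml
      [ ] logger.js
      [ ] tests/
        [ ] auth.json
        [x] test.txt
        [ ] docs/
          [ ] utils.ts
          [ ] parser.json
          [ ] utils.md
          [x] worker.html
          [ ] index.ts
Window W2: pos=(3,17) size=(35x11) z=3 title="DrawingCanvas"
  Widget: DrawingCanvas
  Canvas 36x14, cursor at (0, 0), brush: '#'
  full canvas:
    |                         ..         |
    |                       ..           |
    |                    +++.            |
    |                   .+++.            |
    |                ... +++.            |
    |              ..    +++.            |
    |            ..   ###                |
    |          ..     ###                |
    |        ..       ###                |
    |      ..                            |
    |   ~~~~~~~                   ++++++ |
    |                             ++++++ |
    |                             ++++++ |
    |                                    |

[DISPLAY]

   ┠────────────────────────────────────┨        
   ┃>[-] project/                       ┃        
   ┃   [-] vendor/                      ┃        
   ┃     [-] views/                     ┃        
   ┃       [ ] config.yaml              ┃        
   ┃       [ ] router.ts                ┃━━┓     
   ┃       [x] client.py                ┃  ┃     
   ┃     [ ] config.html                ┃──┨     
   ┃   [-] vendor/                      ┃  ┃     
   ┃     [ ] utils.css                  ┃C ┃     
   ┃     [x] types.json                 ┃--┃     
   ┏━━━━━━━━━━━━━━━━━━━━━━━━━━━━━━━━━┓  ┃  ┃     
   ┃ DrawingCanvas                   ┃  ┃  ┃     
   ┠─────────────────────────────────┨  ┃  ┃     
   ┃+                        ..      ┃  ┃  ┃     
   ┃                       ..        ┃━━┛  ┃     
   ┃                    +++.         ┃━━━━━┛     
   ┃                   .+++.         ┃           
   ┃                ... +++.         ┃           
   ┃              ..    +++.         ┃           
   ┃            ..   ###             ┃           
   ┗━━━━━━━━━━━━━━━━━━━━━━━━━━━━━━━━━┛           
                                                 


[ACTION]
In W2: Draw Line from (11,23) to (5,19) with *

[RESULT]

   ┠────────────────────────────────────┨        
   ┃>[-] project/                       ┃        
   ┃   [-] vendor/                      ┃        
   ┃     [-] views/                     ┃        
   ┃       [ ] config.yaml              ┃        
   ┃       [ ] router.ts                ┃━━┓     
   ┃       [x] client.py                ┃  ┃     
   ┃     [ ] config.html                ┃──┨     
   ┃   [-] vendor/                      ┃  ┃     
   ┃     [ ] utils.css                  ┃C ┃     
   ┃     [x] types.json                 ┃--┃     
   ┏━━━━━━━━━━━━━━━━━━━━━━━━━━━━━━━━━┓  ┃  ┃     
   ┃ DrawingCanvas                   ┃  ┃  ┃     
   ┠─────────────────────────────────┨  ┃  ┃     
   ┃+                        ..      ┃  ┃  ┃     
   ┃                       ..        ┃━━┛  ┃     
   ┃                    +++.         ┃━━━━━┛     
   ┃                   .+++.         ┃           
   ┃                ... +++.         ┃           
   ┃              ..   *+++.         ┃           
   ┃            ..   ###*            ┃           
   ┗━━━━━━━━━━━━━━━━━━━━━━━━━━━━━━━━━┛           
                                                 


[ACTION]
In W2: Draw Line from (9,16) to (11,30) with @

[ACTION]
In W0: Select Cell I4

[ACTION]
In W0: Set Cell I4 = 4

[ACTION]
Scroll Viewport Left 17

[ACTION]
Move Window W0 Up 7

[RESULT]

   ┠────────────────────────────────────┨──┨     
   ┃>[-] project/                       ┃  ┃     
   ┃   [-] vendor/                      ┃C ┃     
   ┃     [-] views/                     ┃--┃     
   ┃       [ ] config.yaml              ┃  ┃     
   ┃       [ ] router.ts                ┃  ┃     
   ┃       [x] client.py                ┃  ┃     
   ┃     [ ] config.html                ┃  ┃     
   ┃   [-] vendor/                      ┃  ┃     
   ┃     [ ] utils.css                  ┃━━┛     
   ┃     [x] types.json                 ┃        
   ┏━━━━━━━━━━━━━━━━━━━━━━━━━━━━━━━━━┓  ┃        
   ┃ DrawingCanvas                   ┃  ┃        
   ┠─────────────────────────────────┨  ┃        
   ┃+                        ..      ┃  ┃        
   ┃                       ..        ┃━━┛        
   ┃                    +++.         ┃           
   ┃                   .+++.         ┃           
   ┃                ... +++.         ┃           
   ┃              ..   *+++.         ┃           
   ┃            ..   ###*            ┃           
   ┗━━━━━━━━━━━━━━━━━━━━━━━━━━━━━━━━━┛           
                                                 
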